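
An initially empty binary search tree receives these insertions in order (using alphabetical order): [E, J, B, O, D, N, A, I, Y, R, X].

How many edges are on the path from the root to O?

2

Resulting structure (node: left, right):
  E: L=B, R=J
  J: L=I, R=O
  B: L=A, R=D
  O: L=N, R=Y
  D: L=–, R=–
  N: L=–, R=–
  A: L=–, R=–
  I: L=–, R=–
  Y: L=R, R=–
  R: L=–, R=X
  X: L=–, R=–

Path to O: E → J → O, which is 2 edges.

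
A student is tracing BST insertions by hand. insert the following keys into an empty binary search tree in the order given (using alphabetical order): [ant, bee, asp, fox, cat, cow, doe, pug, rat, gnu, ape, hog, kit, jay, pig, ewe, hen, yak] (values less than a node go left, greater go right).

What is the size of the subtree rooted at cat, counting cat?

4

Insert ant: tree is empty, so ant becomes the root.
Insert bee: bee > ant → go right. Place as right child of ant.
Insert asp: asp > ant → go right; asp < bee → go left. Place as left child of bee.
Insert fox: fox > ant → go right; fox > bee → go right. Place as right child of bee.
Insert cat: cat > ant → go right; cat > bee → go right; cat < fox → go left. Place as left child of fox.
Insert cow: cow > ant → go right; cow > bee → go right; cow < fox → go left; cow > cat → go right. Place as right child of cat.
Insert doe: doe > ant → go right; doe > bee → go right; doe < fox → go left; doe > cat → go right; doe > cow → go right. Place as right child of cow.
Insert pug: pug > ant → go right; pug > bee → go right; pug > fox → go right. Place as right child of fox.
Insert rat: rat > ant → go right; rat > bee → go right; rat > fox → go right; rat > pug → go right. Place as right child of pug.
Insert gnu: gnu > ant → go right; gnu > bee → go right; gnu > fox → go right; gnu < pug → go left. Place as left child of pug.
Insert ape: ape > ant → go right; ape < bee → go left; ape < asp → go left. Place as left child of asp.
Insert hog: hog > ant → go right; hog > bee → go right; hog > fox → go right; hog < pug → go left; hog > gnu → go right. Place as right child of gnu.
Insert kit: kit > ant → go right; kit > bee → go right; kit > fox → go right; kit < pug → go left; kit > gnu → go right; kit > hog → go right. Place as right child of hog.
Insert jay: jay > ant → go right; jay > bee → go right; jay > fox → go right; jay < pug → go left; jay > gnu → go right; jay > hog → go right; jay < kit → go left. Place as left child of kit.
Insert pig: pig > ant → go right; pig > bee → go right; pig > fox → go right; pig < pug → go left; pig > gnu → go right; pig > hog → go right; pig > kit → go right. Place as right child of kit.
Insert ewe: ewe > ant → go right; ewe > bee → go right; ewe < fox → go left; ewe > cat → go right; ewe > cow → go right; ewe > doe → go right. Place as right child of doe.
Insert hen: hen > ant → go right; hen > bee → go right; hen > fox → go right; hen < pug → go left; hen > gnu → go right; hen < hog → go left. Place as left child of hog.
Insert yak: yak > ant → go right; yak > bee → go right; yak > fox → go right; yak > pug → go right; yak > rat → go right. Place as right child of rat.

Subtree rooted at cat contains: cat, cow, doe, ewe — 4 nodes.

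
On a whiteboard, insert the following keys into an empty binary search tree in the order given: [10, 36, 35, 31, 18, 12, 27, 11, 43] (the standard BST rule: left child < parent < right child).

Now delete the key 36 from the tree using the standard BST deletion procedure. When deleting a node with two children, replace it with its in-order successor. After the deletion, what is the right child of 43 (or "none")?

none

Insert 10: tree is empty, so 10 becomes the root.
Insert 36: 36 > 10 → go right. Place as right child of 10.
Insert 35: 35 > 10 → go right; 35 < 36 → go left. Place as left child of 36.
Insert 31: 31 > 10 → go right; 31 < 36 → go left; 31 < 35 → go left. Place as left child of 35.
Insert 18: 18 > 10 → go right; 18 < 36 → go left; 18 < 35 → go left; 18 < 31 → go left. Place as left child of 31.
Insert 12: 12 > 10 → go right; 12 < 36 → go left; 12 < 35 → go left; 12 < 31 → go left; 12 < 18 → go left. Place as left child of 18.
Insert 27: 27 > 10 → go right; 27 < 36 → go left; 27 < 35 → go left; 27 < 31 → go left; 27 > 18 → go right. Place as right child of 18.
Insert 11: 11 > 10 → go right; 11 < 36 → go left; 11 < 35 → go left; 11 < 31 → go left; 11 < 18 → go left; 11 < 12 → go left. Place as left child of 12.
Insert 43: 43 > 10 → go right; 43 > 36 → go right. Place as right child of 36.

Delete 36 (two children — replace with in-order successor).
After deletion, 43's right child: none.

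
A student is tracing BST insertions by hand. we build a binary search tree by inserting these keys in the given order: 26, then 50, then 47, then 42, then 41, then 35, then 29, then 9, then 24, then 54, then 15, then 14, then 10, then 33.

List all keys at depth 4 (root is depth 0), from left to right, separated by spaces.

14 41

Insert 26: tree is empty, so 26 becomes the root.
Insert 50: 50 > 26 → go right. Place as right child of 26.
Insert 47: 47 > 26 → go right; 47 < 50 → go left. Place as left child of 50.
Insert 42: 42 > 26 → go right; 42 < 50 → go left; 42 < 47 → go left. Place as left child of 47.
Insert 41: 41 > 26 → go right; 41 < 50 → go left; 41 < 47 → go left; 41 < 42 → go left. Place as left child of 42.
Insert 35: 35 > 26 → go right; 35 < 50 → go left; 35 < 47 → go left; 35 < 42 → go left; 35 < 41 → go left. Place as left child of 41.
Insert 29: 29 > 26 → go right; 29 < 50 → go left; 29 < 47 → go left; 29 < 42 → go left; 29 < 41 → go left; 29 < 35 → go left. Place as left child of 35.
Insert 9: 9 < 26 → go left. Place as left child of 26.
Insert 24: 24 < 26 → go left; 24 > 9 → go right. Place as right child of 9.
Insert 54: 54 > 26 → go right; 54 > 50 → go right. Place as right child of 50.
Insert 15: 15 < 26 → go left; 15 > 9 → go right; 15 < 24 → go left. Place as left child of 24.
Insert 14: 14 < 26 → go left; 14 > 9 → go right; 14 < 24 → go left; 14 < 15 → go left. Place as left child of 15.
Insert 10: 10 < 26 → go left; 10 > 9 → go right; 10 < 24 → go left; 10 < 15 → go left; 10 < 14 → go left. Place as left child of 14.
Insert 33: 33 > 26 → go right; 33 < 50 → go left; 33 < 47 → go left; 33 < 42 → go left; 33 < 41 → go left; 33 < 35 → go left; 33 > 29 → go right. Place as right child of 29.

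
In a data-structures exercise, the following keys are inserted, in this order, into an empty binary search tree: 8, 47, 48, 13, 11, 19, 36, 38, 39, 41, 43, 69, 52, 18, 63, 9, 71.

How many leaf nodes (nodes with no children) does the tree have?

5

8: root
47: right child of 8 (depth 1)
48: right child of 47 (depth 2)
13: left child of 47 (depth 2)
11: left child of 13 (depth 3)
19: right child of 13 (depth 3)
36: right child of 19 (depth 4)
38: right child of 36 (depth 5)
39: right child of 38 (depth 6)
41: right child of 39 (depth 7)
43: right child of 41 (depth 8)
69: right child of 48 (depth 3)
52: left child of 69 (depth 4)
18: left child of 19 (depth 4)
63: right child of 52 (depth 5)
9: left child of 11 (depth 4)
71: right child of 69 (depth 4)

Leaves: 9, 18, 43, 63, 71 — 5 in total.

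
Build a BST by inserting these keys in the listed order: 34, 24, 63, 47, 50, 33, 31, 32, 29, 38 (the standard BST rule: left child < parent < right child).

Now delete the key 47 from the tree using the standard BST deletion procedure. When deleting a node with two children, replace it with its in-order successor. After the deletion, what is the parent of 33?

34: root
24: left child of 34 (depth 1)
63: right child of 34 (depth 1)
47: left child of 63 (depth 2)
50: right child of 47 (depth 3)
33: right child of 24 (depth 2)
31: left child of 33 (depth 3)
32: right child of 31 (depth 4)
29: left child of 31 (depth 4)
38: left child of 47 (depth 3)

Delete 47 (two children — replace with in-order successor).
After deletion, 33's parent is 24.

24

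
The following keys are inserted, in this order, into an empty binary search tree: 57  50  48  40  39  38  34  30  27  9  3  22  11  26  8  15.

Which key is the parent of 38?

Resulting structure (node: left, right):
  57: L=50, R=–
  50: L=48, R=–
  48: L=40, R=–
  40: L=39, R=–
  39: L=38, R=–
  38: L=34, R=–
  34: L=30, R=–
  30: L=27, R=–
  27: L=9, R=–
  9: L=3, R=22
  3: L=–, R=8
  22: L=11, R=26
  11: L=–, R=15
  26: L=–, R=–
  8: L=–, R=–
  15: L=–, R=–

39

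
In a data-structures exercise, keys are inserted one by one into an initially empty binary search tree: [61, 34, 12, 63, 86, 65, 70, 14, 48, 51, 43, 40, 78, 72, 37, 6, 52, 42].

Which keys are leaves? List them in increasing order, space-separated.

Insert 61: tree is empty, so 61 becomes the root.
Insert 34: 34 < 61 → go left. Place as left child of 61.
Insert 12: 12 < 61 → go left; 12 < 34 → go left. Place as left child of 34.
Insert 63: 63 > 61 → go right. Place as right child of 61.
Insert 86: 86 > 61 → go right; 86 > 63 → go right. Place as right child of 63.
Insert 65: 65 > 61 → go right; 65 > 63 → go right; 65 < 86 → go left. Place as left child of 86.
Insert 70: 70 > 61 → go right; 70 > 63 → go right; 70 < 86 → go left; 70 > 65 → go right. Place as right child of 65.
Insert 14: 14 < 61 → go left; 14 < 34 → go left; 14 > 12 → go right. Place as right child of 12.
Insert 48: 48 < 61 → go left; 48 > 34 → go right. Place as right child of 34.
Insert 51: 51 < 61 → go left; 51 > 34 → go right; 51 > 48 → go right. Place as right child of 48.
Insert 43: 43 < 61 → go left; 43 > 34 → go right; 43 < 48 → go left. Place as left child of 48.
Insert 40: 40 < 61 → go left; 40 > 34 → go right; 40 < 48 → go left; 40 < 43 → go left. Place as left child of 43.
Insert 78: 78 > 61 → go right; 78 > 63 → go right; 78 < 86 → go left; 78 > 65 → go right; 78 > 70 → go right. Place as right child of 70.
Insert 72: 72 > 61 → go right; 72 > 63 → go right; 72 < 86 → go left; 72 > 65 → go right; 72 > 70 → go right; 72 < 78 → go left. Place as left child of 78.
Insert 37: 37 < 61 → go left; 37 > 34 → go right; 37 < 48 → go left; 37 < 43 → go left; 37 < 40 → go left. Place as left child of 40.
Insert 6: 6 < 61 → go left; 6 < 34 → go left; 6 < 12 → go left. Place as left child of 12.
Insert 52: 52 < 61 → go left; 52 > 34 → go right; 52 > 48 → go right; 52 > 51 → go right. Place as right child of 51.
Insert 42: 42 < 61 → go left; 42 > 34 → go right; 42 < 48 → go left; 42 < 43 → go left; 42 > 40 → go right. Place as right child of 40.

6 14 37 42 52 72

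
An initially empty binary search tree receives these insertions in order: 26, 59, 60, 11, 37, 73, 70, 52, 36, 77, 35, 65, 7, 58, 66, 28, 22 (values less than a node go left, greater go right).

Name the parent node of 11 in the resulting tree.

Resulting structure (node: left, right):
  26: L=11, R=59
  59: L=37, R=60
  60: L=–, R=73
  11: L=7, R=22
  37: L=36, R=52
  73: L=70, R=77
  70: L=65, R=–
  52: L=–, R=58
  36: L=35, R=–
  77: L=–, R=–
  35: L=28, R=–
  65: L=–, R=66
  7: L=–, R=–
  58: L=–, R=–
  66: L=–, R=–
  28: L=–, R=–
  22: L=–, R=–

26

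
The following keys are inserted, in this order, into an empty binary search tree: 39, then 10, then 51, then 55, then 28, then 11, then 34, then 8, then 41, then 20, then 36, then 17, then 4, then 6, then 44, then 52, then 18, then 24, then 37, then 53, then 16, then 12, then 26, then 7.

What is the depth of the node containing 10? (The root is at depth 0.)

1

Insert 39: tree is empty, so 39 becomes the root.
Insert 10: 10 < 39 → go left. Place as left child of 39.
Insert 51: 51 > 39 → go right. Place as right child of 39.
Insert 55: 55 > 39 → go right; 55 > 51 → go right. Place as right child of 51.
Insert 28: 28 < 39 → go left; 28 > 10 → go right. Place as right child of 10.
Insert 11: 11 < 39 → go left; 11 > 10 → go right; 11 < 28 → go left. Place as left child of 28.
Insert 34: 34 < 39 → go left; 34 > 10 → go right; 34 > 28 → go right. Place as right child of 28.
Insert 8: 8 < 39 → go left; 8 < 10 → go left. Place as left child of 10.
Insert 41: 41 > 39 → go right; 41 < 51 → go left. Place as left child of 51.
Insert 20: 20 < 39 → go left; 20 > 10 → go right; 20 < 28 → go left; 20 > 11 → go right. Place as right child of 11.
Insert 36: 36 < 39 → go left; 36 > 10 → go right; 36 > 28 → go right; 36 > 34 → go right. Place as right child of 34.
Insert 17: 17 < 39 → go left; 17 > 10 → go right; 17 < 28 → go left; 17 > 11 → go right; 17 < 20 → go left. Place as left child of 20.
Insert 4: 4 < 39 → go left; 4 < 10 → go left; 4 < 8 → go left. Place as left child of 8.
Insert 6: 6 < 39 → go left; 6 < 10 → go left; 6 < 8 → go left; 6 > 4 → go right. Place as right child of 4.
Insert 44: 44 > 39 → go right; 44 < 51 → go left; 44 > 41 → go right. Place as right child of 41.
Insert 52: 52 > 39 → go right; 52 > 51 → go right; 52 < 55 → go left. Place as left child of 55.
Insert 18: 18 < 39 → go left; 18 > 10 → go right; 18 < 28 → go left; 18 > 11 → go right; 18 < 20 → go left; 18 > 17 → go right. Place as right child of 17.
Insert 24: 24 < 39 → go left; 24 > 10 → go right; 24 < 28 → go left; 24 > 11 → go right; 24 > 20 → go right. Place as right child of 20.
Insert 37: 37 < 39 → go left; 37 > 10 → go right; 37 > 28 → go right; 37 > 34 → go right; 37 > 36 → go right. Place as right child of 36.
Insert 53: 53 > 39 → go right; 53 > 51 → go right; 53 < 55 → go left; 53 > 52 → go right. Place as right child of 52.
Insert 16: 16 < 39 → go left; 16 > 10 → go right; 16 < 28 → go left; 16 > 11 → go right; 16 < 20 → go left; 16 < 17 → go left. Place as left child of 17.
Insert 12: 12 < 39 → go left; 12 > 10 → go right; 12 < 28 → go left; 12 > 11 → go right; 12 < 20 → go left; 12 < 17 → go left; 12 < 16 → go left. Place as left child of 16.
Insert 26: 26 < 39 → go left; 26 > 10 → go right; 26 < 28 → go left; 26 > 11 → go right; 26 > 20 → go right; 26 > 24 → go right. Place as right child of 24.
Insert 7: 7 < 39 → go left; 7 < 10 → go left; 7 < 8 → go left; 7 > 4 → go right; 7 > 6 → go right. Place as right child of 6.

Path to 10: 39 → 10, which is 1 edge.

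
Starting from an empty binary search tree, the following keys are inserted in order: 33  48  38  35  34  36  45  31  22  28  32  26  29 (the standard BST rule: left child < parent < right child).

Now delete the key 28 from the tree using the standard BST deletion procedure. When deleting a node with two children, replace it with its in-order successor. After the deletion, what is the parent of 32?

31

Insert 33: tree is empty, so 33 becomes the root.
Insert 48: 48 > 33 → go right. Place as right child of 33.
Insert 38: 38 > 33 → go right; 38 < 48 → go left. Place as left child of 48.
Insert 35: 35 > 33 → go right; 35 < 48 → go left; 35 < 38 → go left. Place as left child of 38.
Insert 34: 34 > 33 → go right; 34 < 48 → go left; 34 < 38 → go left; 34 < 35 → go left. Place as left child of 35.
Insert 36: 36 > 33 → go right; 36 < 48 → go left; 36 < 38 → go left; 36 > 35 → go right. Place as right child of 35.
Insert 45: 45 > 33 → go right; 45 < 48 → go left; 45 > 38 → go right. Place as right child of 38.
Insert 31: 31 < 33 → go left. Place as left child of 33.
Insert 22: 22 < 33 → go left; 22 < 31 → go left. Place as left child of 31.
Insert 28: 28 < 33 → go left; 28 < 31 → go left; 28 > 22 → go right. Place as right child of 22.
Insert 32: 32 < 33 → go left; 32 > 31 → go right. Place as right child of 31.
Insert 26: 26 < 33 → go left; 26 < 31 → go left; 26 > 22 → go right; 26 < 28 → go left. Place as left child of 28.
Insert 29: 29 < 33 → go left; 29 < 31 → go left; 29 > 22 → go right; 29 > 28 → go right. Place as right child of 28.

Delete 28 (two children — replace with in-order successor).
After deletion, 32's parent is 31.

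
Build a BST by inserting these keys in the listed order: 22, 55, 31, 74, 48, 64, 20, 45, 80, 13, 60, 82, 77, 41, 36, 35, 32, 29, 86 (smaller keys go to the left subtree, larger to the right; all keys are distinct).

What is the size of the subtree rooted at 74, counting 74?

7

Resulting structure (node: left, right):
  22: L=20, R=55
  55: L=31, R=74
  31: L=29, R=48
  74: L=64, R=80
  48: L=45, R=–
  64: L=60, R=–
  20: L=13, R=–
  45: L=41, R=–
  80: L=77, R=82
  13: L=–, R=–
  60: L=–, R=–
  82: L=–, R=86
  77: L=–, R=–
  41: L=36, R=–
  36: L=35, R=–
  35: L=32, R=–
  32: L=–, R=–
  29: L=–, R=–
  86: L=–, R=–

Subtree rooted at 74 contains: 74, 64, 60, 80, 77, 82, 86 — 7 nodes.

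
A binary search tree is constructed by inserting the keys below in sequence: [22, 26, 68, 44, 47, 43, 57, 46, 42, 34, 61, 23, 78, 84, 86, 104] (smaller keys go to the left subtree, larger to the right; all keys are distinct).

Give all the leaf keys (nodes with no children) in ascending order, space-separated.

23 34 46 61 104

22: root
26: right child of 22 (depth 1)
68: right child of 26 (depth 2)
44: left child of 68 (depth 3)
47: right child of 44 (depth 4)
43: left child of 44 (depth 4)
57: right child of 47 (depth 5)
46: left child of 47 (depth 5)
42: left child of 43 (depth 5)
34: left child of 42 (depth 6)
61: right child of 57 (depth 6)
23: left child of 26 (depth 2)
78: right child of 68 (depth 3)
84: right child of 78 (depth 4)
86: right child of 84 (depth 5)
104: right child of 86 (depth 6)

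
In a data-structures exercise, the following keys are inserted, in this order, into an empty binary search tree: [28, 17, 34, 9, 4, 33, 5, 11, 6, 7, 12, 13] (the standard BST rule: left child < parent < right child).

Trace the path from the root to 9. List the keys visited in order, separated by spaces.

Resulting structure (node: left, right):
  28: L=17, R=34
  17: L=9, R=–
  34: L=33, R=–
  9: L=4, R=11
  4: L=–, R=5
  33: L=–, R=–
  5: L=–, R=6
  11: L=–, R=12
  6: L=–, R=7
  7: L=–, R=–
  12: L=–, R=13
  13: L=–, R=–

28 17 9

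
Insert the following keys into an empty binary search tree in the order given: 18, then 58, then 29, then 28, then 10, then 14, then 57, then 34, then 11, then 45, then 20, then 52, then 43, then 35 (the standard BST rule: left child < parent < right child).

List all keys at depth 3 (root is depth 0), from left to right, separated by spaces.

11 28 57

18: root
58: right child of 18 (depth 1)
29: left child of 58 (depth 2)
28: left child of 29 (depth 3)
10: left child of 18 (depth 1)
14: right child of 10 (depth 2)
57: right child of 29 (depth 3)
34: left child of 57 (depth 4)
11: left child of 14 (depth 3)
45: right child of 34 (depth 5)
20: left child of 28 (depth 4)
52: right child of 45 (depth 6)
43: left child of 45 (depth 6)
35: left child of 43 (depth 7)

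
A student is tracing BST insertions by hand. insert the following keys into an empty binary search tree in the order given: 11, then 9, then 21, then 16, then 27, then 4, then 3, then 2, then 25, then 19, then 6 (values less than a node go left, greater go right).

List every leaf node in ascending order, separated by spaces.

Insert 11: tree is empty, so 11 becomes the root.
Insert 9: 9 < 11 → go left. Place as left child of 11.
Insert 21: 21 > 11 → go right. Place as right child of 11.
Insert 16: 16 > 11 → go right; 16 < 21 → go left. Place as left child of 21.
Insert 27: 27 > 11 → go right; 27 > 21 → go right. Place as right child of 21.
Insert 4: 4 < 11 → go left; 4 < 9 → go left. Place as left child of 9.
Insert 3: 3 < 11 → go left; 3 < 9 → go left; 3 < 4 → go left. Place as left child of 4.
Insert 2: 2 < 11 → go left; 2 < 9 → go left; 2 < 4 → go left; 2 < 3 → go left. Place as left child of 3.
Insert 25: 25 > 11 → go right; 25 > 21 → go right; 25 < 27 → go left. Place as left child of 27.
Insert 19: 19 > 11 → go right; 19 < 21 → go left; 19 > 16 → go right. Place as right child of 16.
Insert 6: 6 < 11 → go left; 6 < 9 → go left; 6 > 4 → go right. Place as right child of 4.

2 6 19 25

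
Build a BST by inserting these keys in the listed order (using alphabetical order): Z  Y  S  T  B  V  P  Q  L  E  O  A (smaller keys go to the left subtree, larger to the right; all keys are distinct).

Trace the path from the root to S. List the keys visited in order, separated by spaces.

Z Y S

Resulting structure (node: left, right):
  Z: L=Y, R=–
  Y: L=S, R=–
  S: L=B, R=T
  T: L=–, R=V
  B: L=A, R=P
  V: L=–, R=–
  P: L=L, R=Q
  Q: L=–, R=–
  L: L=E, R=O
  E: L=–, R=–
  O: L=–, R=–
  A: L=–, R=–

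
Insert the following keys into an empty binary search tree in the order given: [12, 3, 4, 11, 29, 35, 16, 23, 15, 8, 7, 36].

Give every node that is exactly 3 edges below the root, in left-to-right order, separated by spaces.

11 15 23 36

Insert 12: tree is empty, so 12 becomes the root.
Insert 3: 3 < 12 → go left. Place as left child of 12.
Insert 4: 4 < 12 → go left; 4 > 3 → go right. Place as right child of 3.
Insert 11: 11 < 12 → go left; 11 > 3 → go right; 11 > 4 → go right. Place as right child of 4.
Insert 29: 29 > 12 → go right. Place as right child of 12.
Insert 35: 35 > 12 → go right; 35 > 29 → go right. Place as right child of 29.
Insert 16: 16 > 12 → go right; 16 < 29 → go left. Place as left child of 29.
Insert 23: 23 > 12 → go right; 23 < 29 → go left; 23 > 16 → go right. Place as right child of 16.
Insert 15: 15 > 12 → go right; 15 < 29 → go left; 15 < 16 → go left. Place as left child of 16.
Insert 8: 8 < 12 → go left; 8 > 3 → go right; 8 > 4 → go right; 8 < 11 → go left. Place as left child of 11.
Insert 7: 7 < 12 → go left; 7 > 3 → go right; 7 > 4 → go right; 7 < 11 → go left; 7 < 8 → go left. Place as left child of 8.
Insert 36: 36 > 12 → go right; 36 > 29 → go right; 36 > 35 → go right. Place as right child of 35.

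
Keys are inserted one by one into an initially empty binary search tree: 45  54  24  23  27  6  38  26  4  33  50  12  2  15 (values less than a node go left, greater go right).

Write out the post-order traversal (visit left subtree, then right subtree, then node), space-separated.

45: root
54: right child of 45 (depth 1)
24: left child of 45 (depth 1)
23: left child of 24 (depth 2)
27: right child of 24 (depth 2)
6: left child of 23 (depth 3)
38: right child of 27 (depth 3)
26: left child of 27 (depth 3)
4: left child of 6 (depth 4)
33: left child of 38 (depth 4)
50: left child of 54 (depth 2)
12: right child of 6 (depth 4)
2: left child of 4 (depth 5)
15: right child of 12 (depth 5)

2 4 15 12 6 23 26 33 38 27 24 50 54 45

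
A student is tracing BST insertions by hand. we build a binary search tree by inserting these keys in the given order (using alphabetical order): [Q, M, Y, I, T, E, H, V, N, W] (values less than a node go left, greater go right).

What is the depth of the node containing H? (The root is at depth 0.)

Q: root
M: left child of Q (depth 1)
Y: right child of Q (depth 1)
I: left child of M (depth 2)
T: left child of Y (depth 2)
E: left child of I (depth 3)
H: right child of E (depth 4)
V: right child of T (depth 3)
N: right child of M (depth 2)
W: right child of V (depth 4)

Path to H: Q → M → I → E → H, which is 4 edges.

4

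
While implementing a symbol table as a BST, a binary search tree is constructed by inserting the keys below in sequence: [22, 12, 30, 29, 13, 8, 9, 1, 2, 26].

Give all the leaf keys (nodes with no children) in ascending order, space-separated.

2 9 13 26

Resulting structure (node: left, right):
  22: L=12, R=30
  12: L=8, R=13
  30: L=29, R=–
  29: L=26, R=–
  13: L=–, R=–
  8: L=1, R=9
  9: L=–, R=–
  1: L=–, R=2
  2: L=–, R=–
  26: L=–, R=–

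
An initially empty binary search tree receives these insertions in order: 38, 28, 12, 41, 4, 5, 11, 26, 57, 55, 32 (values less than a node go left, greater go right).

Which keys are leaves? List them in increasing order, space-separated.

11 26 32 55

38: root
28: left child of 38 (depth 1)
12: left child of 28 (depth 2)
41: right child of 38 (depth 1)
4: left child of 12 (depth 3)
5: right child of 4 (depth 4)
11: right child of 5 (depth 5)
26: right child of 12 (depth 3)
57: right child of 41 (depth 2)
55: left child of 57 (depth 3)
32: right child of 28 (depth 2)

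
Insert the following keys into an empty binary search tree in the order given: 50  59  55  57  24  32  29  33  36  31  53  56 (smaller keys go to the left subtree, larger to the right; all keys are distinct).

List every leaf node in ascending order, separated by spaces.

50: root
59: right child of 50 (depth 1)
55: left child of 59 (depth 2)
57: right child of 55 (depth 3)
24: left child of 50 (depth 1)
32: right child of 24 (depth 2)
29: left child of 32 (depth 3)
33: right child of 32 (depth 3)
36: right child of 33 (depth 4)
31: right child of 29 (depth 4)
53: left child of 55 (depth 3)
56: left child of 57 (depth 4)

31 36 53 56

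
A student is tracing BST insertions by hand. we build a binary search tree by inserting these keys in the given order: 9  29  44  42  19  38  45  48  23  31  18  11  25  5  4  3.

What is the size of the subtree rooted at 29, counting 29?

12

Insert 9: tree is empty, so 9 becomes the root.
Insert 29: 29 > 9 → go right. Place as right child of 9.
Insert 44: 44 > 9 → go right; 44 > 29 → go right. Place as right child of 29.
Insert 42: 42 > 9 → go right; 42 > 29 → go right; 42 < 44 → go left. Place as left child of 44.
Insert 19: 19 > 9 → go right; 19 < 29 → go left. Place as left child of 29.
Insert 38: 38 > 9 → go right; 38 > 29 → go right; 38 < 44 → go left; 38 < 42 → go left. Place as left child of 42.
Insert 45: 45 > 9 → go right; 45 > 29 → go right; 45 > 44 → go right. Place as right child of 44.
Insert 48: 48 > 9 → go right; 48 > 29 → go right; 48 > 44 → go right; 48 > 45 → go right. Place as right child of 45.
Insert 23: 23 > 9 → go right; 23 < 29 → go left; 23 > 19 → go right. Place as right child of 19.
Insert 31: 31 > 9 → go right; 31 > 29 → go right; 31 < 44 → go left; 31 < 42 → go left; 31 < 38 → go left. Place as left child of 38.
Insert 18: 18 > 9 → go right; 18 < 29 → go left; 18 < 19 → go left. Place as left child of 19.
Insert 11: 11 > 9 → go right; 11 < 29 → go left; 11 < 19 → go left; 11 < 18 → go left. Place as left child of 18.
Insert 25: 25 > 9 → go right; 25 < 29 → go left; 25 > 19 → go right; 25 > 23 → go right. Place as right child of 23.
Insert 5: 5 < 9 → go left. Place as left child of 9.
Insert 4: 4 < 9 → go left; 4 < 5 → go left. Place as left child of 5.
Insert 3: 3 < 9 → go left; 3 < 5 → go left; 3 < 4 → go left. Place as left child of 4.

Subtree rooted at 29 contains: 29, 19, 18, 11, 23, 25, 44, 42, 38, 31, 45, 48 — 12 nodes.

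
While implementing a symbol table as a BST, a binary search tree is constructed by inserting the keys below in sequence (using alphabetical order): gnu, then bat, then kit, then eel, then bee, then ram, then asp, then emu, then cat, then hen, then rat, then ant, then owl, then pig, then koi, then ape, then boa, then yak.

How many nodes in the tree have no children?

7

Resulting structure (node: left, right):
  gnu: L=bat, R=kit
  bat: L=asp, R=eel
  kit: L=hen, R=ram
  eel: L=bee, R=emu
  bee: L=–, R=cat
  ram: L=owl, R=rat
  asp: L=ant, R=–
  emu: L=–, R=–
  cat: L=boa, R=–
  hen: L=–, R=–
  rat: L=–, R=yak
  ant: L=–, R=ape
  owl: L=koi, R=pig
  pig: L=–, R=–
  koi: L=–, R=–
  ape: L=–, R=–
  boa: L=–, R=–
  yak: L=–, R=–

Leaves: ape, boa, emu, hen, koi, pig, yak — 7 in total.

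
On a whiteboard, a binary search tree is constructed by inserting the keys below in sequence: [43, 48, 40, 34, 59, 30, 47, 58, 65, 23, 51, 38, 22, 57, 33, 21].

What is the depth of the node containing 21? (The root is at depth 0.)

Resulting structure (node: left, right):
  43: L=40, R=48
  48: L=47, R=59
  40: L=34, R=–
  34: L=30, R=38
  59: L=58, R=65
  30: L=23, R=33
  47: L=–, R=–
  58: L=51, R=–
  65: L=–, R=–
  23: L=22, R=–
  51: L=–, R=57
  38: L=–, R=–
  22: L=21, R=–
  57: L=–, R=–
  33: L=–, R=–
  21: L=–, R=–

Path to 21: 43 → 40 → 34 → 30 → 23 → 22 → 21, which is 6 edges.

6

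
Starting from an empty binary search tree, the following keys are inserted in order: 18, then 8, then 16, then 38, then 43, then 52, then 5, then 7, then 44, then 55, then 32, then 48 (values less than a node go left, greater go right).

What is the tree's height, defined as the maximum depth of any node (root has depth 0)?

Insert 18: tree is empty, so 18 becomes the root.
Insert 8: 8 < 18 → go left. Place as left child of 18.
Insert 16: 16 < 18 → go left; 16 > 8 → go right. Place as right child of 8.
Insert 38: 38 > 18 → go right. Place as right child of 18.
Insert 43: 43 > 18 → go right; 43 > 38 → go right. Place as right child of 38.
Insert 52: 52 > 18 → go right; 52 > 38 → go right; 52 > 43 → go right. Place as right child of 43.
Insert 5: 5 < 18 → go left; 5 < 8 → go left. Place as left child of 8.
Insert 7: 7 < 18 → go left; 7 < 8 → go left; 7 > 5 → go right. Place as right child of 5.
Insert 44: 44 > 18 → go right; 44 > 38 → go right; 44 > 43 → go right; 44 < 52 → go left. Place as left child of 52.
Insert 55: 55 > 18 → go right; 55 > 38 → go right; 55 > 43 → go right; 55 > 52 → go right. Place as right child of 52.
Insert 32: 32 > 18 → go right; 32 < 38 → go left. Place as left child of 38.
Insert 48: 48 > 18 → go right; 48 > 38 → go right; 48 > 43 → go right; 48 < 52 → go left; 48 > 44 → go right. Place as right child of 44.

The deepest node is 48 at depth 5.

5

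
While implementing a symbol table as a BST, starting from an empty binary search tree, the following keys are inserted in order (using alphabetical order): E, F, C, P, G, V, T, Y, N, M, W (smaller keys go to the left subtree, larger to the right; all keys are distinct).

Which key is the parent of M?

N

Resulting structure (node: left, right):
  E: L=C, R=F
  F: L=–, R=P
  C: L=–, R=–
  P: L=G, R=V
  G: L=–, R=N
  V: L=T, R=Y
  T: L=–, R=–
  Y: L=W, R=–
  N: L=M, R=–
  M: L=–, R=–
  W: L=–, R=–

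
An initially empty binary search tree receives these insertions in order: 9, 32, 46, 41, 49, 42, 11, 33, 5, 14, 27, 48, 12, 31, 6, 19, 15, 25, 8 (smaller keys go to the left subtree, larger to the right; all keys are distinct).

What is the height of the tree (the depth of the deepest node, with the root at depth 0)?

6

Insert 9: tree is empty, so 9 becomes the root.
Insert 32: 32 > 9 → go right. Place as right child of 9.
Insert 46: 46 > 9 → go right; 46 > 32 → go right. Place as right child of 32.
Insert 41: 41 > 9 → go right; 41 > 32 → go right; 41 < 46 → go left. Place as left child of 46.
Insert 49: 49 > 9 → go right; 49 > 32 → go right; 49 > 46 → go right. Place as right child of 46.
Insert 42: 42 > 9 → go right; 42 > 32 → go right; 42 < 46 → go left; 42 > 41 → go right. Place as right child of 41.
Insert 11: 11 > 9 → go right; 11 < 32 → go left. Place as left child of 32.
Insert 33: 33 > 9 → go right; 33 > 32 → go right; 33 < 46 → go left; 33 < 41 → go left. Place as left child of 41.
Insert 5: 5 < 9 → go left. Place as left child of 9.
Insert 14: 14 > 9 → go right; 14 < 32 → go left; 14 > 11 → go right. Place as right child of 11.
Insert 27: 27 > 9 → go right; 27 < 32 → go left; 27 > 11 → go right; 27 > 14 → go right. Place as right child of 14.
Insert 48: 48 > 9 → go right; 48 > 32 → go right; 48 > 46 → go right; 48 < 49 → go left. Place as left child of 49.
Insert 12: 12 > 9 → go right; 12 < 32 → go left; 12 > 11 → go right; 12 < 14 → go left. Place as left child of 14.
Insert 31: 31 > 9 → go right; 31 < 32 → go left; 31 > 11 → go right; 31 > 14 → go right; 31 > 27 → go right. Place as right child of 27.
Insert 6: 6 < 9 → go left; 6 > 5 → go right. Place as right child of 5.
Insert 19: 19 > 9 → go right; 19 < 32 → go left; 19 > 11 → go right; 19 > 14 → go right; 19 < 27 → go left. Place as left child of 27.
Insert 15: 15 > 9 → go right; 15 < 32 → go left; 15 > 11 → go right; 15 > 14 → go right; 15 < 27 → go left; 15 < 19 → go left. Place as left child of 19.
Insert 25: 25 > 9 → go right; 25 < 32 → go left; 25 > 11 → go right; 25 > 14 → go right; 25 < 27 → go left; 25 > 19 → go right. Place as right child of 19.
Insert 8: 8 < 9 → go left; 8 > 5 → go right; 8 > 6 → go right. Place as right child of 6.

The deepest node is 15 at depth 6.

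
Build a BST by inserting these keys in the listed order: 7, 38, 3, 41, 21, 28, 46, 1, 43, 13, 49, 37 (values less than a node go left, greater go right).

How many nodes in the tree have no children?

5

Insert 7: tree is empty, so 7 becomes the root.
Insert 38: 38 > 7 → go right. Place as right child of 7.
Insert 3: 3 < 7 → go left. Place as left child of 7.
Insert 41: 41 > 7 → go right; 41 > 38 → go right. Place as right child of 38.
Insert 21: 21 > 7 → go right; 21 < 38 → go left. Place as left child of 38.
Insert 28: 28 > 7 → go right; 28 < 38 → go left; 28 > 21 → go right. Place as right child of 21.
Insert 46: 46 > 7 → go right; 46 > 38 → go right; 46 > 41 → go right. Place as right child of 41.
Insert 1: 1 < 7 → go left; 1 < 3 → go left. Place as left child of 3.
Insert 43: 43 > 7 → go right; 43 > 38 → go right; 43 > 41 → go right; 43 < 46 → go left. Place as left child of 46.
Insert 13: 13 > 7 → go right; 13 < 38 → go left; 13 < 21 → go left. Place as left child of 21.
Insert 49: 49 > 7 → go right; 49 > 38 → go right; 49 > 41 → go right; 49 > 46 → go right. Place as right child of 46.
Insert 37: 37 > 7 → go right; 37 < 38 → go left; 37 > 21 → go right; 37 > 28 → go right. Place as right child of 28.

Leaves: 1, 13, 37, 43, 49 — 5 in total.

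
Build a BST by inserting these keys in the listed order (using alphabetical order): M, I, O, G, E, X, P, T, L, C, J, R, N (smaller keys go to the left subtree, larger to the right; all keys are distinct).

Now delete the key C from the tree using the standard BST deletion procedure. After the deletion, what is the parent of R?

M: root
I: left child of M (depth 1)
O: right child of M (depth 1)
G: left child of I (depth 2)
E: left child of G (depth 3)
X: right child of O (depth 2)
P: left child of X (depth 3)
T: right child of P (depth 4)
L: right child of I (depth 2)
C: left child of E (depth 4)
J: left child of L (depth 3)
R: left child of T (depth 5)
N: left child of O (depth 2)

Delete C (at most one child — splice it out).
After deletion, R's parent is T.

T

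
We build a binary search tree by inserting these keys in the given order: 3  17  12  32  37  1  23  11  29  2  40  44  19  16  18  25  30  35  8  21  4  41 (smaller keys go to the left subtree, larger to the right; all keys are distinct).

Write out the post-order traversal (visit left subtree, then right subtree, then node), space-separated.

2 1 4 8 11 16 12 18 21 19 25 30 29 23 35 41 44 40 37 32 17 3

Insert 3: tree is empty, so 3 becomes the root.
Insert 17: 17 > 3 → go right. Place as right child of 3.
Insert 12: 12 > 3 → go right; 12 < 17 → go left. Place as left child of 17.
Insert 32: 32 > 3 → go right; 32 > 17 → go right. Place as right child of 17.
Insert 37: 37 > 3 → go right; 37 > 17 → go right; 37 > 32 → go right. Place as right child of 32.
Insert 1: 1 < 3 → go left. Place as left child of 3.
Insert 23: 23 > 3 → go right; 23 > 17 → go right; 23 < 32 → go left. Place as left child of 32.
Insert 11: 11 > 3 → go right; 11 < 17 → go left; 11 < 12 → go left. Place as left child of 12.
Insert 29: 29 > 3 → go right; 29 > 17 → go right; 29 < 32 → go left; 29 > 23 → go right. Place as right child of 23.
Insert 2: 2 < 3 → go left; 2 > 1 → go right. Place as right child of 1.
Insert 40: 40 > 3 → go right; 40 > 17 → go right; 40 > 32 → go right; 40 > 37 → go right. Place as right child of 37.
Insert 44: 44 > 3 → go right; 44 > 17 → go right; 44 > 32 → go right; 44 > 37 → go right; 44 > 40 → go right. Place as right child of 40.
Insert 19: 19 > 3 → go right; 19 > 17 → go right; 19 < 32 → go left; 19 < 23 → go left. Place as left child of 23.
Insert 16: 16 > 3 → go right; 16 < 17 → go left; 16 > 12 → go right. Place as right child of 12.
Insert 18: 18 > 3 → go right; 18 > 17 → go right; 18 < 32 → go left; 18 < 23 → go left; 18 < 19 → go left. Place as left child of 19.
Insert 25: 25 > 3 → go right; 25 > 17 → go right; 25 < 32 → go left; 25 > 23 → go right; 25 < 29 → go left. Place as left child of 29.
Insert 30: 30 > 3 → go right; 30 > 17 → go right; 30 < 32 → go left; 30 > 23 → go right; 30 > 29 → go right. Place as right child of 29.
Insert 35: 35 > 3 → go right; 35 > 17 → go right; 35 > 32 → go right; 35 < 37 → go left. Place as left child of 37.
Insert 8: 8 > 3 → go right; 8 < 17 → go left; 8 < 12 → go left; 8 < 11 → go left. Place as left child of 11.
Insert 21: 21 > 3 → go right; 21 > 17 → go right; 21 < 32 → go left; 21 < 23 → go left; 21 > 19 → go right. Place as right child of 19.
Insert 4: 4 > 3 → go right; 4 < 17 → go left; 4 < 12 → go left; 4 < 11 → go left; 4 < 8 → go left. Place as left child of 8.
Insert 41: 41 > 3 → go right; 41 > 17 → go right; 41 > 32 → go right; 41 > 37 → go right; 41 > 40 → go right; 41 < 44 → go left. Place as left child of 44.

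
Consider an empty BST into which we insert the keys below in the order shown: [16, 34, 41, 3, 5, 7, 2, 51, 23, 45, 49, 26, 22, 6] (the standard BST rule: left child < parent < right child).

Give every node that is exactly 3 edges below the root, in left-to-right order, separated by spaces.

16: root
34: right child of 16 (depth 1)
41: right child of 34 (depth 2)
3: left child of 16 (depth 1)
5: right child of 3 (depth 2)
7: right child of 5 (depth 3)
2: left child of 3 (depth 2)
51: right child of 41 (depth 3)
23: left child of 34 (depth 2)
45: left child of 51 (depth 4)
49: right child of 45 (depth 5)
26: right child of 23 (depth 3)
22: left child of 23 (depth 3)
6: left child of 7 (depth 4)

7 22 26 51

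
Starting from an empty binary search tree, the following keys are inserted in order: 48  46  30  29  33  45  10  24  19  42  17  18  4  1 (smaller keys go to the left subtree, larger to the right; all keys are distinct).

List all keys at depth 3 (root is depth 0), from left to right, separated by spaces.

29 33

Insert 48: tree is empty, so 48 becomes the root.
Insert 46: 46 < 48 → go left. Place as left child of 48.
Insert 30: 30 < 48 → go left; 30 < 46 → go left. Place as left child of 46.
Insert 29: 29 < 48 → go left; 29 < 46 → go left; 29 < 30 → go left. Place as left child of 30.
Insert 33: 33 < 48 → go left; 33 < 46 → go left; 33 > 30 → go right. Place as right child of 30.
Insert 45: 45 < 48 → go left; 45 < 46 → go left; 45 > 30 → go right; 45 > 33 → go right. Place as right child of 33.
Insert 10: 10 < 48 → go left; 10 < 46 → go left; 10 < 30 → go left; 10 < 29 → go left. Place as left child of 29.
Insert 24: 24 < 48 → go left; 24 < 46 → go left; 24 < 30 → go left; 24 < 29 → go left; 24 > 10 → go right. Place as right child of 10.
Insert 19: 19 < 48 → go left; 19 < 46 → go left; 19 < 30 → go left; 19 < 29 → go left; 19 > 10 → go right; 19 < 24 → go left. Place as left child of 24.
Insert 42: 42 < 48 → go left; 42 < 46 → go left; 42 > 30 → go right; 42 > 33 → go right; 42 < 45 → go left. Place as left child of 45.
Insert 17: 17 < 48 → go left; 17 < 46 → go left; 17 < 30 → go left; 17 < 29 → go left; 17 > 10 → go right; 17 < 24 → go left; 17 < 19 → go left. Place as left child of 19.
Insert 18: 18 < 48 → go left; 18 < 46 → go left; 18 < 30 → go left; 18 < 29 → go left; 18 > 10 → go right; 18 < 24 → go left; 18 < 19 → go left; 18 > 17 → go right. Place as right child of 17.
Insert 4: 4 < 48 → go left; 4 < 46 → go left; 4 < 30 → go left; 4 < 29 → go left; 4 < 10 → go left. Place as left child of 10.
Insert 1: 1 < 48 → go left; 1 < 46 → go left; 1 < 30 → go left; 1 < 29 → go left; 1 < 10 → go left; 1 < 4 → go left. Place as left child of 4.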